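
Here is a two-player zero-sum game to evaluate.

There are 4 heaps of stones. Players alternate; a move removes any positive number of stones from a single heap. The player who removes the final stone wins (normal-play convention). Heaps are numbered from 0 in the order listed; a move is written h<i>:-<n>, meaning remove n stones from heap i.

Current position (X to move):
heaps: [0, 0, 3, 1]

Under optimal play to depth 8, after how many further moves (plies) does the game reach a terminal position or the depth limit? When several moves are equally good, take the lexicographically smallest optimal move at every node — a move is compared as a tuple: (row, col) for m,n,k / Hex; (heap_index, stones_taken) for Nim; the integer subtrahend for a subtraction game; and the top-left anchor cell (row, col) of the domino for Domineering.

[(0,0,3,1)] X move#1: h2:-1:-1/(0,0,2,1), h2:-2:+1/(0,0,1,1)*, h2:-3:-1/(0,0,0,1), h3:-1:-1/(0,0,3,0)
[(0,0,1,1)] O move#2: h2:-1:-1/(0,0,0,1)*, h3:-1:-1/(0,0,1,0)
[(0,0,0,1)] X move#3: h3:-1:+1/(0,0,0,0)*
[(0,0,0,0)] end (terminal -1, O#4); searched (0,0,3,1) to 8

PV length from [(0,0,3,1)]: 3 plies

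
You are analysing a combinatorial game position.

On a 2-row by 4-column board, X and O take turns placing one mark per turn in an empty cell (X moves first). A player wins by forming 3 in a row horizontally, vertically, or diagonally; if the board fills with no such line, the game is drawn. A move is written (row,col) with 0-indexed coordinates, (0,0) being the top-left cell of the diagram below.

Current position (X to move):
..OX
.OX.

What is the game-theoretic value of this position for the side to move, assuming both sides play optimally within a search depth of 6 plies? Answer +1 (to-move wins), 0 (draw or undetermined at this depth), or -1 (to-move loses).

[..OX/.OX.] X move#1: (0,0):+0/X.OX/.OX.*, (0,1):+0/.XOX/.OX., (1,0):+0/..OX/XOX., (1,3):+0/..OX/.OXX
[X.OX/.OX.] O move#2: (0,1):+0/XOOX/.OX.*, (1,0):+0/X.OX/OOX., (1,3):+0/X.OX/.OXO
[XOOX/.OX.] X move#3: (1,0):+0/XOOX/XOX.*, (1,3):+0/XOOX/.OXX
[XOOX/XOX.] O move#4: (1,3):+0/XOOX/XOXO*
[XOOX/XOXO] end (terminal +0, X#5); searched ..OX/.OX. to 6

value(..OX/.OX., X) = 0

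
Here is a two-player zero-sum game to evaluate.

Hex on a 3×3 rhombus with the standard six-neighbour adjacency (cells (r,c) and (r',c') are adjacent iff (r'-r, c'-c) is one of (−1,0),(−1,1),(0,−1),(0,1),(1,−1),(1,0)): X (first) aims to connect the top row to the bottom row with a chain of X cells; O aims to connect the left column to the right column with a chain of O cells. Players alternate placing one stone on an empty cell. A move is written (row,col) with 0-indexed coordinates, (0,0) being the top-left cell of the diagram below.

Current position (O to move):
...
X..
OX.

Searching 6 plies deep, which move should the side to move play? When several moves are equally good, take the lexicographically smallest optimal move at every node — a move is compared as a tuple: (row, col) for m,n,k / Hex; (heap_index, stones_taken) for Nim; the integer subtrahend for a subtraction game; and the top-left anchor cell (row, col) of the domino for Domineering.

[.../X../OX.] O move#1: (0,0):-1/O../X../OX., (0,1):-1/.O./X../OX., (0,2):-1/..O/X../OX., (1,1):+1/.../XO./OX.*, (1,2):-1/.../X.O/OX., (2,2):-1/.../X../OXO
[.../XO./OX.] X move#2: (0,0):-1/X../XO./OX.*, (0,1):-1/.X./XO./OX., (0,2):-1/..X/XO./OX., (1,2):-1/.../XOX/OX., (2,2):-1/.../XO./OXX
[X../XO./OX.] O move#3: (0,1):+1/XO./XO./OX.*, (0,2):+1/X.O/XO./OX., (1,2):+1/X../XOO/OX., (2,2):+1/X../XO./OXO
[XO./XO./OX.] X move#4: (0,2):-1/XOX/XO./OX.*, (1,2):-1/XO./XOX/OX., (2,2):-1/XO./XO./OXX
[XOX/XO./OX.] O move#5: (1,2):+1/XOX/XOO/OX.*, (2,2):-1/XOX/XO./OXO
[XOX/XOO/OX.] end (terminal -1, X#6); searched .../X../OX. to 6

O's best at [.../X../OX.]: (1,1)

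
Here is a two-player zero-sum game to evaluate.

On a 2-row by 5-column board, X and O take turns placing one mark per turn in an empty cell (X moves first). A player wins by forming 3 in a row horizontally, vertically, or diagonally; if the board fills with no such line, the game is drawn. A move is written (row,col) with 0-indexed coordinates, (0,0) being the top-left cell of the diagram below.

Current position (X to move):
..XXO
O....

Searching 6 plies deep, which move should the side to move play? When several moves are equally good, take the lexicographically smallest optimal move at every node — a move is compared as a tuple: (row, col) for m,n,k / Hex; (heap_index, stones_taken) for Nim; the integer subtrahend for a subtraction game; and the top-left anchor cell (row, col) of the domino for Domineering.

ply 1, X at ..XXO/O.... | (0,0)=+0→X.XXO/O....; (0,1)=+1→.XXXO/O....*; (1,1)=+0→..XXO/OX...; (1,2)=+1→..XXO/O.X..; (1,3)=+1→..XXO/O..X.; (1,4)=+0→..XXO/O...X
ply 2: .XXXO/O.... is terminal -1 (O); from ..XXO/O.... depth 6

X's best at [..XXO/O....]: (0,1)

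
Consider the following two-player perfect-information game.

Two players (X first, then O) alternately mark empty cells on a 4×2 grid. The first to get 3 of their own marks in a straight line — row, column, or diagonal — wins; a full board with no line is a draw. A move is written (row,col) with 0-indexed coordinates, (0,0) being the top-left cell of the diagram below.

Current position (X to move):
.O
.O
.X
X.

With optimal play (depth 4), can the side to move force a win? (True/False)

ply 1, X at .O/.O/.X/X. | (0,0)=+0→XO/.O/.X/X.*; (1,0)=+0→.O/XO/.X/X.; (2,0)=+0→.O/.O/XX/X.; (3,1)=+0→.O/.O/.X/XX
ply 2, O at XO/.O/.X/X. | (1,0)=+0→XO/OO/.X/X.*; (2,0)=+0→XO/.O/OX/X.; (3,1)=+0→XO/.O/.X/XO
ply 3, X at XO/OO/.X/X. | (2,0)=+0→XO/OO/XX/X.*; (3,1)=+0→XO/OO/.X/XX
ply 4, O at XO/OO/XX/X. | (3,1)=+0→XO/OO/XX/XO*
ply 5: XO/OO/XX/XO is terminal +0 (X); from .O/.O/.X/X. depth 4

X winning at [.O/.O/.X/X.]: False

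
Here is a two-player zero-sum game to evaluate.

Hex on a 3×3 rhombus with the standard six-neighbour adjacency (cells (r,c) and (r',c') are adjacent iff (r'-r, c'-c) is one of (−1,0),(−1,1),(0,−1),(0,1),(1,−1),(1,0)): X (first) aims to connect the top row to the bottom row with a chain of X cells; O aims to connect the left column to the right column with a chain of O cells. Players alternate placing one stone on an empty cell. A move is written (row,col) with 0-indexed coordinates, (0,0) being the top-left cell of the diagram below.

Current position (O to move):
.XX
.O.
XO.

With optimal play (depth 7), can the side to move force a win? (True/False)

ply 1, O at .XX/.O./XO. | (0,0)=-1→OXX/.O./XO.; (1,0)=+1→.XX/OO./XO.*; (1,2)=-1→.XX/.OO/XO.; (2,2)=-1→.XX/.O./XOO
ply 2, X at .XX/OO./XO. | (0,0)=-1→XXX/OO./XO.*; (1,2)=-1→.XX/OOX/XO.; (2,2)=-1→.XX/OO./XOX
ply 3, O at XXX/OO./XO. | (1,2)=+1→XXX/OOO/XO.*; (2,2)=+1→XXX/OO./XOO
ply 4: XXX/OOO/XO. is terminal -1 (X); from .XX/.O./XO. depth 7

O winning at [.XX/.O./XO.]: True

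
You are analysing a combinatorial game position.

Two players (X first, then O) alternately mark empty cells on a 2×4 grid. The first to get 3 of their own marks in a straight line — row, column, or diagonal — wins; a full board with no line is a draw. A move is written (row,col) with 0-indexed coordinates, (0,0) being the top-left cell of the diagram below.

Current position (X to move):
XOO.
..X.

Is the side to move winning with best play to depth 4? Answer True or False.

p1 X@[XOO./..X.]: (0,3)[XOOX/..X.]+0* (1,0)[XOO./X.X.]-1 (1,1)[XOO./.XX.]-1 (1,3)[XOO./..XX]-1
p2 O@[XOOX/..X.]: (1,0)[XOOX/O.X.]+0* (1,1)[XOOX/.OX.]+0 (1,3)[XOOX/..XO]+0
p3 X@[XOOX/O.X.]: (1,1)[XOOX/OXX.]+0* (1,3)[XOOX/O.XX]+0
p4 O@[XOOX/OXX.]: (1,3)[XOOX/OXXO]+0*
p5 X@[XOOX/OXXO] terminal +0; root [XOO./..X.] d4

X winning at [XOO./..X.]: False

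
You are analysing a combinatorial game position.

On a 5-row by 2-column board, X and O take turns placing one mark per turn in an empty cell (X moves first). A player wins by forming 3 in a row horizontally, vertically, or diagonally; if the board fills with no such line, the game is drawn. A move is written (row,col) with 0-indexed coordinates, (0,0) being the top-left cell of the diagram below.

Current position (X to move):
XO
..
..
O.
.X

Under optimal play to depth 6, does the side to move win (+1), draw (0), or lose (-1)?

value(XO/../../O./.X, X) = 0

[XO/../../O./.X] X move#1: (1,0):+0/XO/X./../O./.X*, (1,1):-1/XO/.X/../O./.X, (2,0):+0/XO/../X./O./.X, (2,1):+0/XO/../.X/O./.X, (3,1):-1/XO/../../OX/.X, (4,0):+0/XO/../../O./XX
[XO/X./../O./.X] O move#2: (1,1):-1/XO/XO/../O./.X, (2,0):+0/XO/X./O./O./.X*, (2,1):-1/XO/X./.O/O./.X, (3,1):-1/XO/X./../OO/.X, (4,0):-1/XO/X./../O./OX
[XO/X./O./O./.X] X move#3: (1,1):-1/XO/XX/O./O./.X, (2,1):-1/XO/X./OX/O./.X, (3,1):-1/XO/X./O./OX/.X, (4,0):+0/XO/X./O./O./XX*
[XO/X./O./O./XX] O move#4: (1,1):+0/XO/XO/O./O./XX*, (2,1):+0/XO/X./OO/O./XX, (3,1):+0/XO/X./O./OO/XX
[XO/XO/O./O./XX] X move#5: (2,1):+0/XO/XO/OX/O./XX*, (3,1):-1/XO/XO/O./OX/XX
[XO/XO/OX/O./XX] O move#6: (3,1):+0/XO/XO/OX/OO/XX*
[XO/XO/OX/OO/XX] end (terminal +0, X#7); searched XO/../../O./.X to 6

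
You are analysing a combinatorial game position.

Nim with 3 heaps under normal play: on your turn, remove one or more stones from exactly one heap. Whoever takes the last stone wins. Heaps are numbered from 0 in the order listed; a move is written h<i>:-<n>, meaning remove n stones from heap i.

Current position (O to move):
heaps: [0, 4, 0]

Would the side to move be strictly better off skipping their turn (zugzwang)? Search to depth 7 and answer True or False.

zugzwang((0,4,0), O) = False

p1 O@[(0,4,0)]: h1:-1[(0,3,0)]-1 h1:-2[(0,2,0)]-1 h1:-3[(0,1,0)]-1 h1:-4[(0,0,0)]+1*
p2 X@[(0,0,0)] terminal -1; root [(0,4,0)] d7
suppose O passes — search the same position with X to move:
pass> p1 X@[(0,4,0)]: h1:-1[(0,3,0)]-1 h1:-2[(0,2,0)]-1 h1:-3[(0,1,0)]-1 h1:-4[(0,0,0)]+1*
pass> p2 O@[(0,0,0)] terminal -1; root [(0,4,0)] d7
for O: play +1, pass -1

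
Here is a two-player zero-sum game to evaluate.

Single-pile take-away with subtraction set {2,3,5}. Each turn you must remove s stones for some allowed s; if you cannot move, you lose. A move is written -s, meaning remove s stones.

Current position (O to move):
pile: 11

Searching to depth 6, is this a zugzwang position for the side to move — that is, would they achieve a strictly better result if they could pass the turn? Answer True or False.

p1 O@[11]: -2[9]-1 -3[8]+1* -5[6]-1
p2 X@[8]: -2[6]-1* -3[5]-1 -5[3]-1
p3 O@[6]: -2[4]-1 -3[3]-1 -5[1]+1*
p4 X@[1] terminal -1; root [11] d6
pass branch (X moves first from the same position):
  | p1 X@[11]: -2[9]-1 -3[8]+1* -5[6]-1
  | p2 O@[8]: -2[6]-1* -3[5]-1 -5[3]-1
  | p3 X@[6]: -2[4]-1 -3[3]-1 -5[1]+1*
  | p4 O@[1] terminal -1; root [11] d6
O moving scores +1; O passing scores -1

zugzwang(11, O) = False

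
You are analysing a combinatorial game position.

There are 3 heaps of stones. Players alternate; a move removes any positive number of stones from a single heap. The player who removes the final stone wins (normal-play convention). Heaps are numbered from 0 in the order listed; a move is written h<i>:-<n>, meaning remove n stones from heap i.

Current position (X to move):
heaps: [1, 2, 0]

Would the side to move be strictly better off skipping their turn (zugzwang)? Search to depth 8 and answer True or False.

zugzwang((1,2,0), X) = False

ply 1, X at (1,2,0) | h0:-1=-1→(0,2,0); h1:-1=+1→(1,1,0)*; h1:-2=-1→(1,0,0)
ply 2, O at (1,1,0) | h0:-1=-1→(0,1,0)*; h1:-1=-1→(1,0,0)
ply 3, X at (0,1,0) | h1:-1=+1→(0,0,0)*
ply 4: (0,0,0) is terminal -1 (O); from (1,2,0) depth 8
suppose X passes — search the same position with O to move:
pass> ply 1, O at (1,2,0) | h0:-1=-1→(0,2,0); h1:-1=+1→(1,1,0)*; h1:-2=-1→(1,0,0)
pass> ply 2, X at (1,1,0) | h0:-1=-1→(0,1,0)*; h1:-1=-1→(1,0,0)
pass> ply 3, O at (0,1,0) | h1:-1=+1→(0,0,0)*
pass> ply 4: (0,0,0) is terminal -1 (X); from (1,2,0) depth 8
for X: play +1, pass -1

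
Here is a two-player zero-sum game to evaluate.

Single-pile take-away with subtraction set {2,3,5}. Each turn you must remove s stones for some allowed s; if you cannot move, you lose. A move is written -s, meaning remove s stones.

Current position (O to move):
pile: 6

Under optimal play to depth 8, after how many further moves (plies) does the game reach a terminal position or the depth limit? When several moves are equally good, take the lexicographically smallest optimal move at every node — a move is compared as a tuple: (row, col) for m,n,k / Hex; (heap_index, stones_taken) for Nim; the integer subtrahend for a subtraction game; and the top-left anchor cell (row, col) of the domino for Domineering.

PV length from [6]: 1 ply

ply 1, O at 6 | -2=-1→4; -3=-1→3; -5=+1→1*
ply 2: 1 is terminal -1 (X); from 6 depth 8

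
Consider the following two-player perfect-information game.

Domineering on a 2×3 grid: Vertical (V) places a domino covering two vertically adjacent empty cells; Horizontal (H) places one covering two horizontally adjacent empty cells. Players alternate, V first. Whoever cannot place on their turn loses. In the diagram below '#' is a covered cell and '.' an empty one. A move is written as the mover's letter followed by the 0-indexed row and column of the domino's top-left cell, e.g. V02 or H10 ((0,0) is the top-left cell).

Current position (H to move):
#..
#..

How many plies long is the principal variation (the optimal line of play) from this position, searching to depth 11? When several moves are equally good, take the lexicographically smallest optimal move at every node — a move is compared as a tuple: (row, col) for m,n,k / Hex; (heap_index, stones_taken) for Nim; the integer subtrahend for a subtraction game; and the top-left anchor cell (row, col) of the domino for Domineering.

PV length from [#../#..]: 1 ply

ply 1, H at #../#.. | H01=+1→###/#..*; H11=+1→#../###
ply 2: ###/#.. is terminal -1 (V); from #../#.. depth 11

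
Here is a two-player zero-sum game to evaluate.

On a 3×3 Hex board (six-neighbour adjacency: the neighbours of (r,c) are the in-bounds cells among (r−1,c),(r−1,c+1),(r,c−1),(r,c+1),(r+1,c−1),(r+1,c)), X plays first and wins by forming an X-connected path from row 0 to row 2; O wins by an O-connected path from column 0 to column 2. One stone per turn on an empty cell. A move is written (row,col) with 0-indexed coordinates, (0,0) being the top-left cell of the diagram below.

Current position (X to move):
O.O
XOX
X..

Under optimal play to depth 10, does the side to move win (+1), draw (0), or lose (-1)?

value(O.O/XOX/X.., X) = +1

[O.O/XOX/X..] X move#1: (0,1):+1/OXO/XOX/X..*, (2,1):-1/O.O/XOX/XX., (2,2):-1/O.O/XOX/X.X
[OXO/XOX/X..] end (terminal -1, O#2); searched O.O/XOX/X.. to 10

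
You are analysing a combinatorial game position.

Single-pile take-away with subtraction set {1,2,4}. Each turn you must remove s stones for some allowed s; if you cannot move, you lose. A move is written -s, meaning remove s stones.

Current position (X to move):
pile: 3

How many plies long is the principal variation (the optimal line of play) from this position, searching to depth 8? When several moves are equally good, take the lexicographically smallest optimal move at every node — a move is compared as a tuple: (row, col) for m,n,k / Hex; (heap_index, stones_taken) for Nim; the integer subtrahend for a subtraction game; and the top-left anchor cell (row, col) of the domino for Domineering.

p1 X@[3]: -1[2]-1* -2[1]-1
p2 O@[2]: -1[1]-1 -2[0]+1*
p3 X@[0] terminal -1; root [3] d8

PV length from [3]: 2 plies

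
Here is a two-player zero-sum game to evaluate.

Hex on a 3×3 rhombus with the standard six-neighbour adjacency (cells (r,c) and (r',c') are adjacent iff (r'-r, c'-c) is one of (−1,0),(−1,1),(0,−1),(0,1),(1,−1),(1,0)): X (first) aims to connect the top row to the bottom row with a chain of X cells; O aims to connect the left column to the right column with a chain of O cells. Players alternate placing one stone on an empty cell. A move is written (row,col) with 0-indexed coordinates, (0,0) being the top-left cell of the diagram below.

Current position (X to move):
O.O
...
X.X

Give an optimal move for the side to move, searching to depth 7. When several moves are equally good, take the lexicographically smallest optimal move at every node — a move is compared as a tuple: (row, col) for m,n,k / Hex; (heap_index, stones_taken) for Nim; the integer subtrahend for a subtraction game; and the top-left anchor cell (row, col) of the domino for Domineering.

ply 1, X at O.O/.../X.X | (0,1)=+1→OXO/.../X.X*; (1,0)=-1→O.O/X../X.X; (1,1)=-1→O.O/.X./X.X; (1,2)=-1→O.O/..X/X.X; (2,1)=-1→O.O/.../XXX
ply 2, O at OXO/.../X.X | (1,0)=-1→OXO/O../X.X*; (1,1)=-1→OXO/.O./X.X; (1,2)=-1→OXO/..O/X.X; (2,1)=-1→OXO/.../XOX
ply 3, X at OXO/O../X.X | (1,1)=+1→OXO/OX./X.X*; (1,2)=-1→OXO/O.X/X.X; (2,1)=-1→OXO/O../XXX
ply 4: OXO/OX./X.X is terminal -1 (O); from O.O/.../X.X depth 7

X's best at [O.O/.../X.X]: (0,1)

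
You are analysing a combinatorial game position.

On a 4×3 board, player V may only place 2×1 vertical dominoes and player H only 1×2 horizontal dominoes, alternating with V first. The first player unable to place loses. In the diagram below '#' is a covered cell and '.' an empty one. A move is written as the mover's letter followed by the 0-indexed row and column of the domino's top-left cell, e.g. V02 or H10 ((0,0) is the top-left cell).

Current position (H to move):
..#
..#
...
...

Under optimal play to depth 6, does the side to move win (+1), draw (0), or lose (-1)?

ply 1, H at ..#/..#/.../... | H00=-1→###/..#/.../...*; H10=-1→..#/###/.../...; H20=-1→..#/..#/##./...; H21=-1→..#/..#/.##/...; H30=-1→..#/..#/.../##.; H31=-1→..#/..#/.../.##
ply 2, V at ###/..#/.../... | V10=-1→###/#.#/#../...; V11=+1→###/.##/.#./...*; V20=-1→###/..#/#../#..; V21=+1→###/..#/.#./.#.; V22=-1→###/..#/..#/..#
ply 3, H at ###/.##/.#./... | H30=-1→###/.##/.#./##.*; H31=-1→###/.##/.#./.##
ply 4, V at ###/.##/.#./##. | V10=+1→###/###/##./##.*; V22=+1→###/.##/.##/###
ply 5: ###/###/##./##. is terminal -1 (H); from ..#/..#/.../... depth 6

value(..#/..#/.../..., H) = -1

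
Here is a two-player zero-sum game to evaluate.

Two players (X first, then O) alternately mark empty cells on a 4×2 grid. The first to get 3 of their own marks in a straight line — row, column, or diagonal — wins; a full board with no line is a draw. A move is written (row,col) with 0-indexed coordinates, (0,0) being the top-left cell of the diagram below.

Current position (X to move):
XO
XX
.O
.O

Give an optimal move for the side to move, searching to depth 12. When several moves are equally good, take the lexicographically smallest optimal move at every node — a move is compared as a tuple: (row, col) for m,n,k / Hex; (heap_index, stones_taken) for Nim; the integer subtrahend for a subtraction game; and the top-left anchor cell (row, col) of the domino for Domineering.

X's best at [XO/XX/.O/.O]: (2,0)

ply 1, X at XO/XX/.O/.O | (2,0)=+1→XO/XX/XO/.O*; (3,0)=+0→XO/XX/.O/XO
ply 2: XO/XX/XO/.O is terminal -1 (O); from XO/XX/.O/.O depth 12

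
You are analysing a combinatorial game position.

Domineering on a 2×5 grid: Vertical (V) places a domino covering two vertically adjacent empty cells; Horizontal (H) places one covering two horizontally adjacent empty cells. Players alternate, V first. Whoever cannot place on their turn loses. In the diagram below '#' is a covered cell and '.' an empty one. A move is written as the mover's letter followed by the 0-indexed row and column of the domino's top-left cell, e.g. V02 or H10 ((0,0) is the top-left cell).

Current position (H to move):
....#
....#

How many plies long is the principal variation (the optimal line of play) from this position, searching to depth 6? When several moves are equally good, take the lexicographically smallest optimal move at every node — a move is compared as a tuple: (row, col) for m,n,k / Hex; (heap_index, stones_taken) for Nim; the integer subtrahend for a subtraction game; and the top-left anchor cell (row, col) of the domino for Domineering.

PV length from [....#/....#]: 3 plies

ply 1, H at ....#/....# | H00=-1→##..#/....#; H01=+1→.##.#/....#*; H02=-1→..###/....#; H10=-1→....#/##..#; H11=+1→....#/.##.#; H12=-1→....#/..###
ply 2, V at .##.#/....# | V00=-1→###.#/#...#*; V03=-1→.####/...##
ply 3, H at ###.#/#...# | H11=-1→###.#/###.#; H12=+1→###.#/#.###*
ply 4: ###.#/#.### is terminal -1 (V); from ....#/....# depth 6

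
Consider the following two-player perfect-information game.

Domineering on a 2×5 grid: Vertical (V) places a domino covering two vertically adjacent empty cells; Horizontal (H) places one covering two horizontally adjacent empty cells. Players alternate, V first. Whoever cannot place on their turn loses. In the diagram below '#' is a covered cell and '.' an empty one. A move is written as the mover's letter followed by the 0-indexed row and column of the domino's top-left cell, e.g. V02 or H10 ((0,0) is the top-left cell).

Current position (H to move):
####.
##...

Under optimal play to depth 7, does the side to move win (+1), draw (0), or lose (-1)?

value(####./##..., H) = +1

ply 1, H at ####./##... | H12=-1→####./####.; H13=+1→####./##.##*
ply 2: ####./##.## is terminal -1 (V); from ####./##... depth 7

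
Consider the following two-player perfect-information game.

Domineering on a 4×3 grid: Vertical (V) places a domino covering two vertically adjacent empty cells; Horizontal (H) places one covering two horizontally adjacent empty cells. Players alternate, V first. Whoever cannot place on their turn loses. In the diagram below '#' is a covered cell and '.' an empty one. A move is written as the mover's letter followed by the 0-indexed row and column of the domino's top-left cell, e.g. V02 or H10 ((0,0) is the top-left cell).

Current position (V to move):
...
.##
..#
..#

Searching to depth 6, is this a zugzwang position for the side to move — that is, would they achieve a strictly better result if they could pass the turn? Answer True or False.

ply 1, V at .../.##/..#/..# | V00=-1→#../###/..#/..#; V10=-1→.../###/#.#/..#; V20=+1→.../.##/#.#/#.#*; V21=+1→.../.##/.##/.##
ply 2, H at .../.##/#.#/#.# | H00=-1→##./.##/#.#/#.#*; H01=-1→.##/.##/#.#/#.#
ply 3, V at ##./.##/#.#/#.# | V21=+1→##./.##/###/###*
ply 4: ##./.##/###/### is terminal -1 (H); from .../.##/..#/..# depth 6
if V skipped the turn, H would face:
~ ply 1, H at .../.##/..#/..# | H00=-1→##./.##/..#/..#; H01=-1→.##/.##/..#/..#; H20=+1→.../.##/###/..#*; H30=+1→.../.##/..#/###
~ ply 2, V at .../.##/###/..# | V00=-1→#../###/###/..#*
~ ply 3, H at #../###/###/..# | H01=+1→###/###/###/..#*; H30=+1→#../###/###/###
~ ply 4: ###/###/###/..# is terminal -1 (V); from .../.##/..#/..# depth 6
compare (V): move=+1 vs pass=-1

zugzwang(.../.##/..#/..#, V) = False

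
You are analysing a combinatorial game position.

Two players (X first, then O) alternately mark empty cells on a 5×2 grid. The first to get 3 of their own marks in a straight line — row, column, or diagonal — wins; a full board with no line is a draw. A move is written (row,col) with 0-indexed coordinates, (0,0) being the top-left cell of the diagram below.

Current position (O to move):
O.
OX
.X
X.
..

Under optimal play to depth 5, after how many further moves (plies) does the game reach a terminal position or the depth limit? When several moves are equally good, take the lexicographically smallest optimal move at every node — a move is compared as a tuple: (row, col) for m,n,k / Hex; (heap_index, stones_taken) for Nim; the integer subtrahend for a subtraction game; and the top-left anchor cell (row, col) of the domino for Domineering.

PV length from [O./OX/.X/X./..]: 1 ply

ply 1, O at O./OX/.X/X./.. | (0,1)=-1→OO/OX/.X/X./..; (2,0)=+1→O./OX/OX/X./..*; (3,1)=-1→O./OX/.X/XO/..; (4,0)=-1→O./OX/.X/X./O.; (4,1)=-1→O./OX/.X/X./.O
ply 2: O./OX/OX/X./.. is terminal -1 (X); from O./OX/.X/X./.. depth 5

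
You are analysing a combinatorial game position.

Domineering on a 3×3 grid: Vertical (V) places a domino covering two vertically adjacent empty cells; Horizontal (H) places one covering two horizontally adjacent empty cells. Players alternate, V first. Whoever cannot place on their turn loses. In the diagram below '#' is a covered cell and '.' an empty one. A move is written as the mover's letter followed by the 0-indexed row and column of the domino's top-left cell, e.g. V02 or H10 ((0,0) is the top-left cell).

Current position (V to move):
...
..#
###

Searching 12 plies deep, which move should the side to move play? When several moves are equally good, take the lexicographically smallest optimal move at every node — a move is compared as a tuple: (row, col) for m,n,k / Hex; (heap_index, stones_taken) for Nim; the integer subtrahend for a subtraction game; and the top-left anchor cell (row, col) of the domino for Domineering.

ply 1, V at .../..#/### | V00=-1→#../#.#/###; V01=+1→.#./.##/###*
ply 2: .#./.##/### is terminal -1 (H); from .../..#/### depth 12

V's best at [.../..#/###]: V01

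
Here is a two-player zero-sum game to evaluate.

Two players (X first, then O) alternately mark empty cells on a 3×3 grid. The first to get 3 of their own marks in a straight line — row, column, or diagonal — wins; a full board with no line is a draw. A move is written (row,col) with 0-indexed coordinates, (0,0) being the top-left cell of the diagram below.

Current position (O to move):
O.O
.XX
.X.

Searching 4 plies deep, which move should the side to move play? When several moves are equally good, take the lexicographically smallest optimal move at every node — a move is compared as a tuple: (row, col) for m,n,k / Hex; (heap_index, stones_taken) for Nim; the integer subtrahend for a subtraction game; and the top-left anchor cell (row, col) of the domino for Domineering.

O's best at [O.O/.XX/.X.]: (0,1)

[O.O/.XX/.X.] O move#1: (0,1):+1/OOO/.XX/.X.*, (1,0):-1/O.O/OXX/.X., (2,0):-1/O.O/.XX/OX., (2,2):-1/O.O/.XX/.XO
[OOO/.XX/.X.] end (terminal -1, X#2); searched O.O/.XX/.X. to 4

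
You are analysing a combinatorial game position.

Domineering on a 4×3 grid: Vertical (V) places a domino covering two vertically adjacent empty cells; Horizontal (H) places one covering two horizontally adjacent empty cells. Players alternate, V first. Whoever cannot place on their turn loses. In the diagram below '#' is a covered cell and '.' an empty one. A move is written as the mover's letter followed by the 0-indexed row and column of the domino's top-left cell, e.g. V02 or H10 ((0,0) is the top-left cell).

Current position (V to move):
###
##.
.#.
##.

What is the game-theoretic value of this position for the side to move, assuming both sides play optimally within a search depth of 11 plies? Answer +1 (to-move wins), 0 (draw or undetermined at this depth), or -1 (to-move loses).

[###/##./.#./##.] V move#1: V12:+1/###/###/.##/##.*, V22:+1/###/##./.##/###
[###/###/.##/##.] end (terminal -1, H#2); searched ###/##./.#./##. to 11

value(###/##./.#./##., V) = +1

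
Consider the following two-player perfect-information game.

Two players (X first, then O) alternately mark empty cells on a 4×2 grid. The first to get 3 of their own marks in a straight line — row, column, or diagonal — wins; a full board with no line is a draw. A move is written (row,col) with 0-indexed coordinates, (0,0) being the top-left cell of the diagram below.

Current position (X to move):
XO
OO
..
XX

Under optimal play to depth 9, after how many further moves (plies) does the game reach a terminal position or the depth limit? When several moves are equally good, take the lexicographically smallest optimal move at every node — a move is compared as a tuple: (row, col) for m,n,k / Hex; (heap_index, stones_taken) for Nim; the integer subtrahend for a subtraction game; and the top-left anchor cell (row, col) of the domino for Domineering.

PV length from [XO/OO/../XX]: 2 plies

p1 X@[XO/OO/../XX]: (2,0)[XO/OO/X./XX]-1 (2,1)[XO/OO/.X/XX]+0*
p2 O@[XO/OO/.X/XX]: (2,0)[XO/OO/OX/XX]+0*
p3 X@[XO/OO/OX/XX] terminal +0; root [XO/OO/../XX] d9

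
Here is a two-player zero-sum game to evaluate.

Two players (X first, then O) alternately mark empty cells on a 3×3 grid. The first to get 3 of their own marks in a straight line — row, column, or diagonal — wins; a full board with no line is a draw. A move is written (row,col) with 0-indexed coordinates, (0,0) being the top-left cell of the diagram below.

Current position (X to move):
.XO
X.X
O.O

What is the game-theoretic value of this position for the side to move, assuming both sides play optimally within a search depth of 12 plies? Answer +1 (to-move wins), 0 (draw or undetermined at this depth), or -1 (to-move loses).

[.XO/X.X/O.O] X move#1: (0,0):-1/XXO/X.X/O.O, (1,1):+1/.XO/XXX/O.O*, (2,1):-1/.XO/X.X/OXO
[.XO/XXX/O.O] end (terminal -1, O#2); searched .XO/X.X/O.O to 12

value(.XO/X.X/O.O, X) = +1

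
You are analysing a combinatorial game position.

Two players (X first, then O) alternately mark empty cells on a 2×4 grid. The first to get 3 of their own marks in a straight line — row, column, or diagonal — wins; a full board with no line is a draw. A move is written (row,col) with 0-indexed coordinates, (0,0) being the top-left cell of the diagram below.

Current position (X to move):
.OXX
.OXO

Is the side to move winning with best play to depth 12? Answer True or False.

p1 X@[.OXX/.OXO]: (0,0)[XOXX/.OXO]+0* (1,0)[.OXX/XOXO]+0
p2 O@[XOXX/.OXO]: (1,0)[XOXX/OOXO]+0*
p3 X@[XOXX/OOXO] terminal +0; root [.OXX/.OXO] d12

X winning at [.OXX/.OXO]: False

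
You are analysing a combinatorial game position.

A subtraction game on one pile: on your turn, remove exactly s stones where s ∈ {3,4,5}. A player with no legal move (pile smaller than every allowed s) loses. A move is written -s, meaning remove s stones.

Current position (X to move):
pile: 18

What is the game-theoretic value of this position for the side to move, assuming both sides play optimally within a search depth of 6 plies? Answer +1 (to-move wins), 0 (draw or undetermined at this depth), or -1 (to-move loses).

[18] X move#1: -3:-1/15*, -4:-1/14, -5:-1/13
[15] O move#2: -3:-1/12, -4:-1/11, -5:+1/10*
[10] X move#3: -3:-1/7*, -4:-1/6, -5:-1/5
[7] O move#4: -3:-1/4, -4:-1/3, -5:+1/2*
[2] end (terminal -1, X#5); searched 18 to 6

value(18, X) = -1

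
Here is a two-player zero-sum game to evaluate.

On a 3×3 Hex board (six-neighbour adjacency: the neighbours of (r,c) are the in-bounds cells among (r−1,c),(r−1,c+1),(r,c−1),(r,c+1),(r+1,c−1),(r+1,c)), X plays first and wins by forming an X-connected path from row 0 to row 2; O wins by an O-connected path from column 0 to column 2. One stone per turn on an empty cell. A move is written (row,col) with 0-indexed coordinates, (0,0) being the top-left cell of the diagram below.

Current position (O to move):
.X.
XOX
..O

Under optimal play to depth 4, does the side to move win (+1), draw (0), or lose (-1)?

[.X./XOX/..O] O move#1: (0,0):-1/OX./XOX/..O, (0,2):-1/.XO/XOX/..O, (2,0):+1/.X./XOX/O.O*, (2,1):-1/.X./XOX/.OO
[.X./XOX/O.O] X move#2: (0,0):-1/XX./XOX/O.O*, (0,2):-1/.XX/XOX/O.O, (2,1):-1/.X./XOX/OXO
[XX./XOX/O.O] O move#3: (0,2):+1/XXO/XOX/O.O*, (2,1):+1/XX./XOX/OOO
[XXO/XOX/O.O] end (terminal -1, X#4); searched .X./XOX/..O to 4

value(.X./XOX/..O, O) = +1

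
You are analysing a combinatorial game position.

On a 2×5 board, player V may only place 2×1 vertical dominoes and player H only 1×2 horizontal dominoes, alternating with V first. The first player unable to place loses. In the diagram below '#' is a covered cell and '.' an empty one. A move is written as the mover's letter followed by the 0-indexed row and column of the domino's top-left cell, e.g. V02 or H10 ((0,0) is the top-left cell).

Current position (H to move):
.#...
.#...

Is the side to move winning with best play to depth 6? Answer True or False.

H winning at [.#.../.#...]: False

ply 1, H at .#.../.#... | H02=-1→.###./.#...*; H03=-1→.#.##/.#...; H12=-1→.#.../.###.; H13=-1→.#.../.#.##
ply 2, V at .###./.#... | V00=-1→####./##...; V04=+1→.####/.#..#*
ply 3, H at .####/.#..# | H12=-1→.####/.####*
ply 4, V at .####/.#### | V00=+1→#####/#####*
ply 5: #####/##### is terminal -1 (H); from .#.../.#... depth 6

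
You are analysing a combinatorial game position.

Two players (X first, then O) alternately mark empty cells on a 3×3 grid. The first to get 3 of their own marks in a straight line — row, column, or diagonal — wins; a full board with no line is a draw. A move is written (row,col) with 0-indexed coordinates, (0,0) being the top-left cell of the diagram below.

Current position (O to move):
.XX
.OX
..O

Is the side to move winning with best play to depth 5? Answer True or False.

[.XX/.OX/..O] O move#1: (0,0):+1/OXX/.OX/..O*, (1,0):-1/.XX/OOX/..O, (2,0):-1/.XX/.OX/O.O, (2,1):-1/.XX/.OX/.OO
[OXX/.OX/..O] end (terminal -1, X#2); searched .XX/.OX/..O to 5

O winning at [.XX/.OX/..O]: True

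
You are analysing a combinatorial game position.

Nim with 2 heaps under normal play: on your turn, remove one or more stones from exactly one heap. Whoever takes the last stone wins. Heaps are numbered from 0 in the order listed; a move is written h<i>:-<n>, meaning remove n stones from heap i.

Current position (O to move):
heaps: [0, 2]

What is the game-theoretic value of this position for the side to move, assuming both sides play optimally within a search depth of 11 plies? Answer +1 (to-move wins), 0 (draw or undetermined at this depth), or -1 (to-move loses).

value((0,2), O) = +1

ply 1, O at (0,2) | h1:-1=-1→(0,1); h1:-2=+1→(0,0)*
ply 2: (0,0) is terminal -1 (X); from (0,2) depth 11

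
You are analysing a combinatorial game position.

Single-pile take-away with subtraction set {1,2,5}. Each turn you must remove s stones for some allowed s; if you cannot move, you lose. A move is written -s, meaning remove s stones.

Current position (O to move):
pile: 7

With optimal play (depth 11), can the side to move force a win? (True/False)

p1 O@[7]: -1[6]+1* -2[5]-1 -5[2]-1
p2 X@[6]: -1[5]-1* -2[4]-1 -5[1]-1
p3 O@[5]: -1[4]-1 -2[3]+1* -5[0]+1
p4 X@[3]: -1[2]-1* -2[1]-1
p5 O@[2]: -1[1]-1 -2[0]+1*
p6 X@[0] terminal -1; root [7] d11

O winning at [7]: True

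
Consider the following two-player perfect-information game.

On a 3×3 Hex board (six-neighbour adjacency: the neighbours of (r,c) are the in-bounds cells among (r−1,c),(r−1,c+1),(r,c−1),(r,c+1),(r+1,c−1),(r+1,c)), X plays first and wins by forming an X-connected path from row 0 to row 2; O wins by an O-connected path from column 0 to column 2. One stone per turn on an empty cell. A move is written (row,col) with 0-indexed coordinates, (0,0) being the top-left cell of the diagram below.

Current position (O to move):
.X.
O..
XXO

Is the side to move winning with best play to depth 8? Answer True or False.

O winning at [.X./O../XXO]: True

[.X./O../XXO] O move#1: (0,0):-1/OX./O../XXO, (0,2):-1/.XO/O../XXO, (1,1):+1/.X./OO./XXO*, (1,2):-1/.X./O.O/XXO
[.X./OO./XXO] X move#2: (0,0):-1/XX./OO./XXO*, (0,2):-1/.XX/OO./XXO, (1,2):-1/.X./OOX/XXO
[XX./OO./XXO] O move#3: (0,2):+1/XXO/OO./XXO*, (1,2):+1/XX./OOO/XXO
[XXO/OO./XXO] end (terminal -1, X#4); searched .X./O../XXO to 8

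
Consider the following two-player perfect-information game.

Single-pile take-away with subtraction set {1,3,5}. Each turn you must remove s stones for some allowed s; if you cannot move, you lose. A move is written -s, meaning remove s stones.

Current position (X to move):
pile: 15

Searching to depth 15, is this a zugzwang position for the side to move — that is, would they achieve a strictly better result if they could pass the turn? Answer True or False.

zugzwang(15, X) = False

ply 1, X at 15 | -1=+1→14*; -3=+1→12; -5=+1→10
ply 2, O at 14 | -1=-1→13*; -3=-1→11; -5=-1→9
ply 3, X at 13 | -1=+1→12*; -3=+1→10; -5=+1→8
ply 4, O at 12 | -1=-1→11*; -3=-1→9; -5=-1→7
ply 5, X at 11 | -1=+1→10*; -3=+1→8; -5=+1→6
ply 6, O at 10 | -1=-1→9*; -3=-1→7; -5=-1→5
ply 7, X at 9 | -1=+1→8*; -3=+1→6; -5=+1→4
ply 8, O at 8 | -1=-1→7*; -3=-1→5; -5=-1→3
ply 9, X at 7 | -1=+1→6*; -3=+1→4; -5=+1→2
ply 10, O at 6 | -1=-1→5*; -3=-1→3; -5=-1→1
ply 11, X at 5 | -1=+1→4*; -3=+1→2; -5=+1→0
ply 12, O at 4 | -1=-1→3*; -3=-1→1
ply 13, X at 3 | -1=+1→2*; -3=+1→0
ply 14, O at 2 | -1=-1→1*
ply 15, X at 1 | -1=+1→0*
ply 16: 0 is terminal -1 (O); from 15 depth 15
pass branch (O moves first from the same position):
  | ply 1, O at 15 | -1=+1→14*; -3=+1→12; -5=+1→10
  | ply 2, X at 14 | -1=-1→13*; -3=-1→11; -5=-1→9
  | ply 3, O at 13 | -1=+1→12*; -3=+1→10; -5=+1→8
  | ply 4, X at 12 | -1=-1→11*; -3=-1→9; -5=-1→7
  | ply 5, O at 11 | -1=+1→10*; -3=+1→8; -5=+1→6
  | ply 6, X at 10 | -1=-1→9*; -3=-1→7; -5=-1→5
  | ply 7, O at 9 | -1=+1→8*; -3=+1→6; -5=+1→4
  | ply 8, X at 8 | -1=-1→7*; -3=-1→5; -5=-1→3
  | ply 9, O at 7 | -1=+1→6*; -3=+1→4; -5=+1→2
  | ply 10, X at 6 | -1=-1→5*; -3=-1→3; -5=-1→1
  | ply 11, O at 5 | -1=+1→4*; -3=+1→2; -5=+1→0
  | ply 12, X at 4 | -1=-1→3*; -3=-1→1
  | ply 13, O at 3 | -1=+1→2*; -3=+1→0
  | ply 14, X at 2 | -1=-1→1*
  | ply 15, O at 1 | -1=+1→0*
  | ply 16: 0 is terminal -1 (X); from 15 depth 15
X moving scores +1; X passing scores -1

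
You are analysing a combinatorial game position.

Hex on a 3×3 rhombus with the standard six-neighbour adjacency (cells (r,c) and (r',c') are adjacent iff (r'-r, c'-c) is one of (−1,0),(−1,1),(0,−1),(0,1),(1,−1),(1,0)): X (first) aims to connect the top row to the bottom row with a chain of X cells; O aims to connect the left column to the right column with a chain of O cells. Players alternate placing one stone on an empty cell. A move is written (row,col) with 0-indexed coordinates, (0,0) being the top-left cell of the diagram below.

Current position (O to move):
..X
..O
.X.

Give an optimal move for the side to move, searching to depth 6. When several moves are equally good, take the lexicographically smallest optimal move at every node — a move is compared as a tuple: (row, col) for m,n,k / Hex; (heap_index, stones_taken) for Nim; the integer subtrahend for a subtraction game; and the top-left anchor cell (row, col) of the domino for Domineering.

O's best at [..X/..O/.X.]: (1,1)

[..X/..O/.X.] O move#1: (0,0):-1/O.X/..O/.X., (0,1):-1/.OX/..O/.X., (1,0):-1/..X/O.O/.X., (1,1):+1/..X/.OO/.X.*, (2,0):-1/..X/..O/OX., (2,2):-1/..X/..O/.XO
[..X/.OO/.X.] X move#2: (0,0):-1/X.X/.OO/.X.*, (0,1):-1/.XX/.OO/.X., (1,0):-1/..X/XOO/.X., (2,0):-1/..X/.OO/XX., (2,2):-1/..X/.OO/.XX
[X.X/.OO/.X.] O move#3: (0,1):+1/XOX/.OO/.X.*, (1,0):+1/X.X/OOO/.X., (2,0):+1/X.X/.OO/OX., (2,2):+1/X.X/.OO/.XO
[XOX/.OO/.X.] X move#4: (1,0):-1/XOX/XOO/.X.*, (2,0):-1/XOX/.OO/XX., (2,2):-1/XOX/.OO/.XX
[XOX/XOO/.X.] O move#5: (2,0):+1/XOX/XOO/OX.*, (2,2):-1/XOX/XOO/.XO
[XOX/XOO/OX.] end (terminal -1, X#6); searched ..X/..O/.X. to 6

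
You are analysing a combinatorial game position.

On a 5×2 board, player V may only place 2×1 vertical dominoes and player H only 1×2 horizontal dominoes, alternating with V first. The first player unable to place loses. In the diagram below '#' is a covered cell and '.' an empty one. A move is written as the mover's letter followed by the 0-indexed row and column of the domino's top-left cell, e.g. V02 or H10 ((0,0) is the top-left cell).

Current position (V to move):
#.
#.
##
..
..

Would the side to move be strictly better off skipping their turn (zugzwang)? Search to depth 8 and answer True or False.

ply 1, V at #./#./##/../.. | V01=-1→##/##/##/../..; V30=+1→#./#./##/#./#.*; V31=+1→#./#./##/.#/.#
ply 2: #./#./##/#./#. is terminal -1 (H); from #./#./##/../.. depth 8
suppose V passes — search the same position with H to move:
pass> ply 1, H at #./#./##/../.. | H30=+1→#./#./##/##/..*; H40=+1→#./#./##/../##
pass> ply 2, V at #./#./##/##/.. | V01=-1→##/##/##/##/..*
pass> ply 3, H at ##/##/##/##/.. | H40=+1→##/##/##/##/##*
pass> ply 4: ##/##/##/##/## is terminal -1 (V); from #./#./##/../.. depth 8
for V: play +1, pass -1

zugzwang(#./#./##/../.., V) = False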